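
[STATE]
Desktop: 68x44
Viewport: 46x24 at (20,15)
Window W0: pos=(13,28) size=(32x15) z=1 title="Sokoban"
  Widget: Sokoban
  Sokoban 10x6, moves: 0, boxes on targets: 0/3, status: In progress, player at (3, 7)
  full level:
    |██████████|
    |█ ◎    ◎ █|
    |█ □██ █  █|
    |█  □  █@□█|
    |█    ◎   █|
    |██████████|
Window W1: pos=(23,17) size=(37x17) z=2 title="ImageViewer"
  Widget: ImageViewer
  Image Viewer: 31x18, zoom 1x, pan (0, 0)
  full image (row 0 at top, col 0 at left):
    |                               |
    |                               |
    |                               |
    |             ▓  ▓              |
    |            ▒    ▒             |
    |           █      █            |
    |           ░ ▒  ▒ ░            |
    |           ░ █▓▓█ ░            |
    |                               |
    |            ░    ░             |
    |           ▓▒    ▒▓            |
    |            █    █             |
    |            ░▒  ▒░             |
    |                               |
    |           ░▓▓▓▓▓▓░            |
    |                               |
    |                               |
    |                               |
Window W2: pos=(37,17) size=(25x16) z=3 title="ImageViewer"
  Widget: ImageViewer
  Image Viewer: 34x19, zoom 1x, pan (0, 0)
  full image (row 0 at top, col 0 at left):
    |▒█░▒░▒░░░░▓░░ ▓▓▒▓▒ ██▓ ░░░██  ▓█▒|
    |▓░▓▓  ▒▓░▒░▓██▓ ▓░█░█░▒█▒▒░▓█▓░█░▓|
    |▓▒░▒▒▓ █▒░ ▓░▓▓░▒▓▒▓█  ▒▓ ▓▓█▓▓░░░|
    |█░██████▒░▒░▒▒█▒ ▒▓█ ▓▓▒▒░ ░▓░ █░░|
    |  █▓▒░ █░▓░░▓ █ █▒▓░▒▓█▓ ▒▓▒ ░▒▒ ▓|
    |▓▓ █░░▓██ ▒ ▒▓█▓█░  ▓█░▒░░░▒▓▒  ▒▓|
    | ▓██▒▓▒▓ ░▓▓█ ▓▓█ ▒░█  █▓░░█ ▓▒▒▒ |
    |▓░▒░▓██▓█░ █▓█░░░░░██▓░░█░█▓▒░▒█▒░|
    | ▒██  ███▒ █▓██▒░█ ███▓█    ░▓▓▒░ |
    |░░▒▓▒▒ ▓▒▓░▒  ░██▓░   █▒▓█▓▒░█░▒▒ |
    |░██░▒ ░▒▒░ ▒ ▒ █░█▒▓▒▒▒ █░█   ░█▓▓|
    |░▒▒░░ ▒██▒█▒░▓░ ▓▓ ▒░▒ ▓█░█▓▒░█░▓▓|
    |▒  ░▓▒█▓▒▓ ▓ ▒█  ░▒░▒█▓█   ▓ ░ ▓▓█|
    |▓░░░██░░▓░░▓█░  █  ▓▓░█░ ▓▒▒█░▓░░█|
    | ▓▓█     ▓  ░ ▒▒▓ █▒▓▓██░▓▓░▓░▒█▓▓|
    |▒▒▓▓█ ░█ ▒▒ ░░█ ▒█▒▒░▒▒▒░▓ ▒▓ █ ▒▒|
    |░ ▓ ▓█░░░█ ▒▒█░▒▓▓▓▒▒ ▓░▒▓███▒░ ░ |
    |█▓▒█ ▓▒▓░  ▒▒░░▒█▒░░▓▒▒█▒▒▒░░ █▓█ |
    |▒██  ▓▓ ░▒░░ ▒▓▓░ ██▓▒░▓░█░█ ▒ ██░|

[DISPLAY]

                                              
                                              
   ┏━━━━━━━━━━━━━┏━━━━━━━━━━━━━━━━━━━━━━━┓    
   ┃ ImageViewer ┃ ImageViewer           ┃    
   ┠─────────────┠───────────────────────┨    
   ┃             ┃▒█░▒░▒░░░░▓░░ ▓▓▒▓▒ ██▓┃    
   ┃             ┃▓░▓▓  ▒▓░▒░▓██▓ ▓░█░█░▒┃    
   ┃             ┃▓▒░▒▒▓ █▒░ ▓░▓▓░▒▓▒▓█  ┃    
   ┃             ┃█░██████▒░▒░▒▒█▒ ▒▓█ ▓▓┃    
   ┃            ▒┃  █▓▒░ █░▓░░▓ █ █▒▓░▒▓█┃    
   ┃           █ ┃▓▓ █░░▓██ ▒ ▒▓█▓█░  ▓█░┃    
   ┃           ░ ┃ ▓██▒▓▒▓ ░▓▓█ ▓▓█ ▒░█  ┃    
   ┃           ░ ┃▓░▒░▓██▓█░ █▓█░░░░░██▓░┃    
━━━┃             ┃ ▒██  ███▒ █▓██▒░█ ███▓┃    
an ┃            ░┃░░▒▓▒▒ ▓▒▓░▒  ░██▓░   █┃    
───┃           ▓▒┃░██░▒ ░▒▒░ ▒ ▒ █░█▒▓▒▒▒┃    
███┃            █┃░▒▒░░ ▒██▒█▒░▓░ ▓▓ ▒░▒ ┃    
 ◎ ┃            ░┗━━━━━━━━━━━━━━━━━━━━━━━┛    
█  ┗━━━━━━━━━━━━━━━━━━━━━━━━━━━━━━━━━━━┛      
█@□█                    ┃                     
   █                    ┃                     
████                    ┃                     
 0  0/3                 ┃                     
                        ┃                     


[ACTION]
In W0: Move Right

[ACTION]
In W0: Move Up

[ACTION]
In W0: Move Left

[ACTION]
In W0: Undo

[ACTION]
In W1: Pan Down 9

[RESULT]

                                              
                                              
   ┏━━━━━━━━━━━━━┏━━━━━━━━━━━━━━━━━━━━━━━┓    
   ┃ ImageViewer ┃ ImageViewer           ┃    
   ┠─────────────┠───────────────────────┨    
   ┃            ░┃▒█░▒░▒░░░░▓░░ ▓▓▒▓▒ ██▓┃    
   ┃           ▓▒┃▓░▓▓  ▒▓░▒░▓██▓ ▓░█░█░▒┃    
   ┃            █┃▓▒░▒▒▓ █▒░ ▓░▓▓░▒▓▒▓█  ┃    
   ┃            ░┃█░██████▒░▒░▒▒█▒ ▒▓█ ▓▓┃    
   ┃             ┃  █▓▒░ █░▓░░▓ █ █▒▓░▒▓█┃    
   ┃           ░▓┃▓▓ █░░▓██ ▒ ▒▓█▓█░  ▓█░┃    
   ┃             ┃ ▓██▒▓▒▓ ░▓▓█ ▓▓█ ▒░█  ┃    
   ┃             ┃▓░▒░▓██▓█░ █▓█░░░░░██▓░┃    
━━━┃             ┃ ▒██  ███▒ █▓██▒░█ ███▓┃    
an ┃             ┃░░▒▓▒▒ ▓▒▓░▒  ░██▓░   █┃    
───┃             ┃░██░▒ ░▒▒░ ▒ ▒ █░█▒▓▒▒▒┃    
███┃             ┃░▒▒░░ ▒██▒█▒░▓░ ▓▓ ▒░▒ ┃    
 ◎ ┃             ┗━━━━━━━━━━━━━━━━━━━━━━━┛    
█  ┗━━━━━━━━━━━━━━━━━━━━━━━━━━━━━━━━━━━┛      
█@□█                    ┃                     
   █                    ┃                     
████                    ┃                     
 0  0/3                 ┃                     
                        ┃                     


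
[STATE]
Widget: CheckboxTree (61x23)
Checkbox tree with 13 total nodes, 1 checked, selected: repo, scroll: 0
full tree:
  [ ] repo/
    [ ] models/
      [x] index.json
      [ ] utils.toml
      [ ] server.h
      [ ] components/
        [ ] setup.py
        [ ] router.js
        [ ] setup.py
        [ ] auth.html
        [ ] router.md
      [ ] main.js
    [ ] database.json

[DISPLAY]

>[-] repo/                                                   
   [-] models/                                               
     [x] index.json                                          
     [ ] utils.toml                                          
     [ ] server.h                                            
     [ ] components/                                         
       [ ] setup.py                                          
       [ ] router.js                                         
       [ ] setup.py                                          
       [ ] auth.html                                         
       [ ] router.md                                         
     [ ] main.js                                             
   [ ] database.json                                         
                                                             
                                                             
                                                             
                                                             
                                                             
                                                             
                                                             
                                                             
                                                             
                                                             


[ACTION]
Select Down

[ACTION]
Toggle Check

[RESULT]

 [-] repo/                                                   
>  [x] models/                                               
     [x] index.json                                          
     [x] utils.toml                                          
     [x] server.h                                            
     [x] components/                                         
       [x] setup.py                                          
       [x] router.js                                         
       [x] setup.py                                          
       [x] auth.html                                         
       [x] router.md                                         
     [x] main.js                                             
   [ ] database.json                                         
                                                             
                                                             
                                                             
                                                             
                                                             
                                                             
                                                             
                                                             
                                                             
                                                             


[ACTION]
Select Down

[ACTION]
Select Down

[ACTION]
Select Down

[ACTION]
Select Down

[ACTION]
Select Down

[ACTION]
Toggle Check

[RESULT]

 [-] repo/                                                   
   [-] models/                                               
     [x] index.json                                          
     [x] utils.toml                                          
     [x] server.h                                            
     [-] components/                                         
>      [ ] setup.py                                          
       [x] router.js                                         
       [x] setup.py                                          
       [x] auth.html                                         
       [x] router.md                                         
     [x] main.js                                             
   [ ] database.json                                         
                                                             
                                                             
                                                             
                                                             
                                                             
                                                             
                                                             
                                                             
                                                             
                                                             


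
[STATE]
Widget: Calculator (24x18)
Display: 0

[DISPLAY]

                       0
┌───┬───┬───┬───┐       
│ 7 │ 8 │ 9 │ ÷ │       
├───┼───┼───┼───┤       
│ 4 │ 5 │ 6 │ × │       
├───┼───┼───┼───┤       
│ 1 │ 2 │ 3 │ - │       
├───┼───┼───┼───┤       
│ 0 │ . │ = │ + │       
├───┼───┼───┼───┤       
│ C │ MC│ MR│ M+│       
└───┴───┴───┴───┘       
                        
                        
                        
                        
                        
                        


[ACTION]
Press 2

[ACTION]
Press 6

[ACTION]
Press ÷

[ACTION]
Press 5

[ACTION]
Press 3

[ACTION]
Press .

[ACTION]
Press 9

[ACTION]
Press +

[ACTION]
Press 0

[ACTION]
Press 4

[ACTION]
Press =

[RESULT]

             4.482374768
┌───┬───┬───┬───┐       
│ 7 │ 8 │ 9 │ ÷ │       
├───┼───┼───┼───┤       
│ 4 │ 5 │ 6 │ × │       
├───┼───┼───┼───┤       
│ 1 │ 2 │ 3 │ - │       
├───┼───┼───┼───┤       
│ 0 │ . │ = │ + │       
├───┼───┼───┼───┤       
│ C │ MC│ MR│ M+│       
└───┴───┴───┴───┘       
                        
                        
                        
                        
                        
                        


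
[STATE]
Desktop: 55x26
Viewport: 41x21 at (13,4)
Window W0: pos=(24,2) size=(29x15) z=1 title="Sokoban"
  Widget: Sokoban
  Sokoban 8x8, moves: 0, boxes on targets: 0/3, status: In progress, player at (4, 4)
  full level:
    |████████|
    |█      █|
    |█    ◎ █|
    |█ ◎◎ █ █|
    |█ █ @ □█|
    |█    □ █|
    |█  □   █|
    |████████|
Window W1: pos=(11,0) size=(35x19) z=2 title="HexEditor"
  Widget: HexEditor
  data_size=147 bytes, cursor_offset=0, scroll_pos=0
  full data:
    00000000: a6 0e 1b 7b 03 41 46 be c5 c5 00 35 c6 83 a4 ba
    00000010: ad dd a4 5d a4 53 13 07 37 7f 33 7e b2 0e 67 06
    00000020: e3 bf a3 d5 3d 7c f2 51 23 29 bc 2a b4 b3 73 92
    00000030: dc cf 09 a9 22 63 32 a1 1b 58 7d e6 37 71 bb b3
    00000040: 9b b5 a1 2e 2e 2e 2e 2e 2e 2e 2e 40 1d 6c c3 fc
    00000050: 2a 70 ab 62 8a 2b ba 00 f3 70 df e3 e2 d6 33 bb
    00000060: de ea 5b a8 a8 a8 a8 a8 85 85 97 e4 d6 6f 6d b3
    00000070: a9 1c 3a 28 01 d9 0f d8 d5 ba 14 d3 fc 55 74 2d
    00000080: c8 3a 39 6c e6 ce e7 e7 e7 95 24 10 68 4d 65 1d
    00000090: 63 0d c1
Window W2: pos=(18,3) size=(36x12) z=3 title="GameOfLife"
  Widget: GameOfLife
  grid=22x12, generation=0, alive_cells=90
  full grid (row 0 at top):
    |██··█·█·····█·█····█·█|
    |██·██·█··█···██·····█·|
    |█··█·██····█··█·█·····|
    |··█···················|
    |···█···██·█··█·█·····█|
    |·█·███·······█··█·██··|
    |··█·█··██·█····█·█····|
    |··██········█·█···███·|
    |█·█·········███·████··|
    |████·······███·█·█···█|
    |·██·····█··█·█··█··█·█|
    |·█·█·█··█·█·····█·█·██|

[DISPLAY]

00000┃ GameOfLife                       ┃
00000┠──────────────────────────────────┨
00000┃Gen: 0                            ┃
00000┃█··█·██····█··█·█·····            ┃
00000┃··█···················            ┃
00000┃···█···██·█··█·█·····█            ┃
00000┃·█·███·······█··█·██··            ┃
00000┃··█·█··██·█····█·█····            ┃
00000┃··██········█·█···███·            ┃
     ┃█·█·········███·████··            ┃
     ┗━━━━━━━━━━━━━━━━━━━━━━━━━━━━━━━━━━┛
                                ┃      ┃ 
                                ┃━━━━━━┛ 
                                ┃        
━━━━━━━━━━━━━━━━━━━━━━━━━━━━━━━━┛        
                                         
                                         
                                         
                                         
                                         
                                         


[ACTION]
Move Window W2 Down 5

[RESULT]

0000010  ad dd a4 5d a4 53 13 07┃──────┨ 
0000020  e3 bf a3 d5 3d 7c f2 51┃      ┃ 
0000030  dc cf 09 a9 22 63 32 a1┃      ┃ 
0000040  9b b5 a1 2e 2e 2e 2e 2e┃      ┃ 
00000┏━━━━━━━━━━━━━━━━━━━━━━━━━━━━━━━━━━┓
00000┃ GameOfLife                       ┃
00000┠──────────────────────────────────┨
00000┃Gen: 0                            ┃
00000┃█··█·██····█··█·█·····            ┃
     ┃··█···················            ┃
     ┃···█···██·█··█·█·····█            ┃
     ┃·█·███·······█··█·██··            ┃
     ┃··█·█··██·█····█·█····            ┃
     ┃··██········█·█···███·            ┃
━━━━━┃█·█·········███·████··            ┃
     ┗━━━━━━━━━━━━━━━━━━━━━━━━━━━━━━━━━━┛
                                         
                                         
                                         
                                         
                                         


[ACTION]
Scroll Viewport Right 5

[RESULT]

000010  ad dd a4 5d a4 53 13 07┃──────┨  
000020  e3 bf a3 d5 3d 7c f2 51┃      ┃  
000030  dc cf 09 a9 22 63 32 a1┃      ┃  
000040  9b b5 a1 2e 2e 2e 2e 2e┃      ┃  
0000┏━━━━━━━━━━━━━━━━━━━━━━━━━━━━━━━━━━┓ 
0000┃ GameOfLife                       ┃ 
0000┠──────────────────────────────────┨ 
0000┃Gen: 0                            ┃ 
0000┃█··█·██····█··█·█·····            ┃ 
    ┃··█···················            ┃ 
    ┃···█···██·█··█·█·····█            ┃ 
    ┃·█·███·······█··█·██··            ┃ 
    ┃··█·█··██·█····█·█····            ┃ 
    ┃··██········█·█···███·            ┃ 
━━━━┃█·█·········███·████··            ┃ 
    ┗━━━━━━━━━━━━━━━━━━━━━━━━━━━━━━━━━━┛ 
                                         
                                         
                                         
                                         
                                         


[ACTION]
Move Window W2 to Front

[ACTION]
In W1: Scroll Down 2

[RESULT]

000030  dc cf 09 a9 22 63 32 a1┃──────┨  
000040  9b b5 a1 2e 2e 2e 2e 2e┃      ┃  
000050  2a 70 ab 62 8a 2b ba 00┃      ┃  
000060  de ea 5b a8 a8 a8 a8 a8┃      ┃  
0000┏━━━━━━━━━━━━━━━━━━━━━━━━━━━━━━━━━━┓ 
0000┃ GameOfLife                       ┃ 
0000┠──────────────────────────────────┨ 
    ┃Gen: 0                            ┃ 
    ┃█··█·██····█··█·█·····            ┃ 
    ┃··█···················            ┃ 
    ┃···█···██·█··█·█·····█            ┃ 
    ┃·█·███·······█··█·██··            ┃ 
    ┃··█·█··██·█····█·█····            ┃ 
    ┃··██········█·█···███·            ┃ 
━━━━┃█·█·········███·████··            ┃ 
    ┗━━━━━━━━━━━━━━━━━━━━━━━━━━━━━━━━━━┛ 
                                         
                                         
                                         
                                         
                                         


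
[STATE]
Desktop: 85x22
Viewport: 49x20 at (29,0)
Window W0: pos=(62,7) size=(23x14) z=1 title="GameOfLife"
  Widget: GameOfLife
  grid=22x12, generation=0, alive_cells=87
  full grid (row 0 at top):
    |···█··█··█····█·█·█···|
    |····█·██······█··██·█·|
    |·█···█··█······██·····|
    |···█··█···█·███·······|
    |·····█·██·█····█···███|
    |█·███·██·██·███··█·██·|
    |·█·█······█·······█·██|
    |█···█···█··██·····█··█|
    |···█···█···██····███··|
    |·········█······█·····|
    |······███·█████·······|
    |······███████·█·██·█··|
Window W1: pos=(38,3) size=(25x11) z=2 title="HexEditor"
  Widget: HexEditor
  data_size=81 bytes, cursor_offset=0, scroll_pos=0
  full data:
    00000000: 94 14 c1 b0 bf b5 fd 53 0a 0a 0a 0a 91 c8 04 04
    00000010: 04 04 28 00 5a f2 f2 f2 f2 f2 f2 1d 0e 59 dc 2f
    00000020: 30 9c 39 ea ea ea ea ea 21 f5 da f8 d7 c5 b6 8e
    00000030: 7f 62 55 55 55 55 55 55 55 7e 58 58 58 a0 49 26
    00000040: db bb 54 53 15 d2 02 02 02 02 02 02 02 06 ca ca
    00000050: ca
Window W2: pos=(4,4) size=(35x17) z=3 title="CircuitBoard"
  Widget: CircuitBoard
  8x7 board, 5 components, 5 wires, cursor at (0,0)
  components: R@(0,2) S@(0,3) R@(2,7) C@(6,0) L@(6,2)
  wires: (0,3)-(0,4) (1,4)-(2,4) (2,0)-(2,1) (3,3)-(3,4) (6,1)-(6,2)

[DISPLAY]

                                                 
                                                 
                                                 
         ┏━━━━━━━━━━━━━━━━━━━━━━━┓               
━━━━━━━━━┓ HexEditor             ┃               
         ┃───────────────────────┨               
─────────┨00000000  94 14 c1 b0 b┃               
         ┃00000010  04 04 28 00 5┃━━━━━━━━━━━━━━━
         ┃00000020  30 9c 39 ea e┃ GameOfLife    
         ┃00000030  7f 62 55 55 5┃───────────────
         ┃00000040  db bb 54 53 1┃Gen: 0         
         ┃00000050  ca           ┃····█·██······█
        R┃                       ┃·█···█··█······
         ┃━━━━━━━━━━━━━━━━━━━━━━━┛···█··█···█·███
         ┃                       ┃·····█·██·█····
         ┃                       ┃█·███·██·██·███
         ┃                       ┃·█·█······█····
         ┃                       ┃█···█···█··██··
         ┃                       ┃···█···█···██··
         ┃                       ┃·········█·····


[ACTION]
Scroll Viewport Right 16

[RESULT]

                                                 
                                                 
                                                 
  ┏━━━━━━━━━━━━━━━━━━━━━━━┓                      
━━┓ HexEditor             ┃                      
  ┃───────────────────────┨                      
──┨00000000  94 14 c1 b0 b┃                      
  ┃00000010  04 04 28 00 5┃━━━━━━━━━━━━━━━━━━━━━┓
  ┃00000020  30 9c 39 ea e┃ GameOfLife          ┃
  ┃00000030  7f 62 55 55 5┃─────────────────────┨
  ┃00000040  db bb 54 53 1┃Gen: 0               ┃
  ┃00000050  ca           ┃····█·██······█··██·█┃
 R┃                       ┃·█···█··█······██····┃
  ┃━━━━━━━━━━━━━━━━━━━━━━━┛···█··█···█·███······┃
  ┃                       ┃·····█·██·█····█···██┃
  ┃                       ┃█·███·██·██·███··█·██┃
  ┃                       ┃·█·█······█·······█·█┃
  ┃                       ┃█···█···█··██·····█··┃
  ┃                       ┃···█···█···██····███·┃
  ┃                       ┃·········█······█····┃


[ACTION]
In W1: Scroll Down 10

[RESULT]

                                                 
                                                 
                                                 
  ┏━━━━━━━━━━━━━━━━━━━━━━━┓                      
━━┓ HexEditor             ┃                      
  ┃───────────────────────┨                      
──┨00000050  ca           ┃                      
  ┃                       ┃━━━━━━━━━━━━━━━━━━━━━┓
  ┃                       ┃ GameOfLife          ┃
  ┃                       ┃─────────────────────┨
  ┃                       ┃Gen: 0               ┃
  ┃                       ┃····█·██······█··██·█┃
 R┃                       ┃·█···█··█······██····┃
  ┃━━━━━━━━━━━━━━━━━━━━━━━┛···█··█···█·███······┃
  ┃                       ┃·····█·██·█····█···██┃
  ┃                       ┃█·███·██·██·███··█·██┃
  ┃                       ┃·█·█······█·······█·█┃
  ┃                       ┃█···█···█··██·····█··┃
  ┃                       ┃···█···█···██····███·┃
  ┃                       ┃·········█······█····┃


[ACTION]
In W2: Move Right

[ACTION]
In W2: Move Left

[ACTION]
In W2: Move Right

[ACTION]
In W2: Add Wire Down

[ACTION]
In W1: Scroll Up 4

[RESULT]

                                                 
                                                 
                                                 
  ┏━━━━━━━━━━━━━━━━━━━━━━━┓                      
━━┓ HexEditor             ┃                      
  ┃───────────────────────┨                      
──┨00000010  04 04 28 00 5┃                      
  ┃00000020  30 9c 39 ea e┃━━━━━━━━━━━━━━━━━━━━━┓
  ┃00000030  7f 62 55 55 5┃ GameOfLife          ┃
  ┃00000040  db bb 54 53 1┃─────────────────────┨
  ┃00000050  ca           ┃Gen: 0               ┃
  ┃                       ┃····█·██······█··██·█┃
 R┃                       ┃·█···█··█······██····┃
  ┃━━━━━━━━━━━━━━━━━━━━━━━┛···█··█···█·███······┃
  ┃                       ┃·····█·██·█····█···██┃
  ┃                       ┃█·███·██·██·███··█·██┃
  ┃                       ┃·█·█······█·······█·█┃
  ┃                       ┃█···█···█··██·····█··┃
  ┃                       ┃···█···█···██····███·┃
  ┃                       ┃·········█······█····┃


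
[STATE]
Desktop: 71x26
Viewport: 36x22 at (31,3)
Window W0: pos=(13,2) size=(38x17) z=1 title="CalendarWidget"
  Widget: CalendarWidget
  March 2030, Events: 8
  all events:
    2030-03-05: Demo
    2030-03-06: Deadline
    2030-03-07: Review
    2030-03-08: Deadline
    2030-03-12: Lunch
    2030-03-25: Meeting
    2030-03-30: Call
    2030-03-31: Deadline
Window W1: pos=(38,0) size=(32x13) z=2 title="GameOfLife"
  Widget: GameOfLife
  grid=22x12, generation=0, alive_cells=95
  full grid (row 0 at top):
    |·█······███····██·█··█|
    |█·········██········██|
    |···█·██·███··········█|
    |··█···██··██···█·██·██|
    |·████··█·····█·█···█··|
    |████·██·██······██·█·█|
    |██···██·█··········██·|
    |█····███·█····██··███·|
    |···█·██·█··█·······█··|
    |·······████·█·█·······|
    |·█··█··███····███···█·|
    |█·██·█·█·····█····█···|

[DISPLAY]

       ┃Gen: 0                      
───────┃···█·██·███··········█      
h 2030 ┃··█···██··██···█·██·██      
 Su    ┃·████··█·····█·█···█··      
  3    ┃████·██·██······██·█·█      
*  9 10┃██···██·█··········██·      
6 17   ┃█····███·█····██··███·      
 24    ┃···█·██·█··█·······█··      
0* 31* ┃·······████·█·█·······      
       ┗━━━━━━━━━━━━━━━━━━━━━━━━━━━━
                   ┃                
                   ┃                
                   ┃                
                   ┃                
                   ┃                
━━━━━━━━━━━━━━━━━━━┛                
                                    
                                    
                                    
                                    
                                    
                                    


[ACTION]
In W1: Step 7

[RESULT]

       ┃Gen: 7                      
───────┃·····█·█··········██··      
h 2030 ┃····█···█·····██···█··      
 Su    ┃·····█·█······██······      
  3    ┃······█·······██·█····      
*  9 10┃·············██·█·····      
6 17   ┃·········█···████·····      
 24    ┃·········███··███·█···      
0* 31* ┃·····█····█·······█···      
       ┗━━━━━━━━━━━━━━━━━━━━━━━━━━━━
                   ┃                
                   ┃                
                   ┃                
                   ┃                
                   ┃                
━━━━━━━━━━━━━━━━━━━┛                
                                    
                                    
                                    
                                    
                                    
                                    


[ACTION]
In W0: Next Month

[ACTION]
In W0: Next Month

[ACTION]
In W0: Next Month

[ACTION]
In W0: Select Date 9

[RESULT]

       ┃Gen: 7                      
───────┃·····█·█··········██··      
 2030  ┃····█···█·····██···█··      
 Su    ┃·····█·█······██······      
  2    ┃······█·······██·█····      
 [ 9]  ┃·············██·█·····      
 16    ┃·········█···████·····      
 23    ┃·········███··███·█···      
 30    ┃·····█····█·······█···      
       ┗━━━━━━━━━━━━━━━━━━━━━━━━━━━━
                   ┃                
                   ┃                
                   ┃                
                   ┃                
                   ┃                
━━━━━━━━━━━━━━━━━━━┛                
                                    
                                    
                                    
                                    
                                    
                                    


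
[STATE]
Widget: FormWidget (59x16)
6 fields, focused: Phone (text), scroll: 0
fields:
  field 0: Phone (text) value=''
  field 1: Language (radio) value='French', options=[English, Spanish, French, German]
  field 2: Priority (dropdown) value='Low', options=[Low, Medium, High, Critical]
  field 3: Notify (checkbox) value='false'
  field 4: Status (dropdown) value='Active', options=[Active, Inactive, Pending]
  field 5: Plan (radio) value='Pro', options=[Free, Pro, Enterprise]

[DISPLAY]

> Phone:      [                                           ]
  Language:   ( ) English  ( ) Spanish  (●) French  ( ) Ger
  Priority:   [Low                                       ▼]
  Notify:     [ ]                                          
  Status:     [Active                                    ▼]
  Plan:       ( ) Free  (●) Pro  ( ) Enterprise            
                                                           
                                                           
                                                           
                                                           
                                                           
                                                           
                                                           
                                                           
                                                           
                                                           


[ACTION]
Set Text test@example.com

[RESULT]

> Phone:      [test@example.com                           ]
  Language:   ( ) English  ( ) Spanish  (●) French  ( ) Ger
  Priority:   [Low                                       ▼]
  Notify:     [ ]                                          
  Status:     [Active                                    ▼]
  Plan:       ( ) Free  (●) Pro  ( ) Enterprise            
                                                           
                                                           
                                                           
                                                           
                                                           
                                                           
                                                           
                                                           
                                                           
                                                           


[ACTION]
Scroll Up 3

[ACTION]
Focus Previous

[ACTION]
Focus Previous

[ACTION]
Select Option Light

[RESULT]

  Phone:      [test@example.com                           ]
  Language:   ( ) English  ( ) Spanish  (●) French  ( ) Ger
  Priority:   [Low                                       ▼]
  Notify:     [ ]                                          
> Status:     [Active                                    ▼]
  Plan:       ( ) Free  (●) Pro  ( ) Enterprise            
                                                           
                                                           
                                                           
                                                           
                                                           
                                                           
                                                           
                                                           
                                                           
                                                           


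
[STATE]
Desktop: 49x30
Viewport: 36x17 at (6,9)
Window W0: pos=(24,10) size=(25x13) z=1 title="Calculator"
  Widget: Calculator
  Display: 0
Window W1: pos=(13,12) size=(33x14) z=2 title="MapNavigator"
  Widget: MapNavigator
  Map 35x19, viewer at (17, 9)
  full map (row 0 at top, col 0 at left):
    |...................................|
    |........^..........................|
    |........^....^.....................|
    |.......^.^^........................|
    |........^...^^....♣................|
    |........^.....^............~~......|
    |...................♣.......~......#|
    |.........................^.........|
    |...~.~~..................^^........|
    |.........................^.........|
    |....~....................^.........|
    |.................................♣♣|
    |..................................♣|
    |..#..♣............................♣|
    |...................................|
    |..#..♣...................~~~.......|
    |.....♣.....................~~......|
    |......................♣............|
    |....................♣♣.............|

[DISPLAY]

                                    
                  ┏━━━━━━━━━━━━━━━━━
                  ┃ Calculator      
       ┏━━━━━━━━━━━━━━━━━━━━━━━━━━━━
       ┃ MapNavigator               
       ┠────────────────────────────
       ┃......^...^^....♣...........
       ┃......^.....^............~~.
       ┃.................♣.......~..
       ┃.......................^....
       ┃.~.~~..................^^...
       ┃...............@.......^....
       ┃..~....................^....
       ┃............................
       ┃............................
       ┃#..♣........................
       ┗━━━━━━━━━━━━━━━━━━━━━━━━━━━━


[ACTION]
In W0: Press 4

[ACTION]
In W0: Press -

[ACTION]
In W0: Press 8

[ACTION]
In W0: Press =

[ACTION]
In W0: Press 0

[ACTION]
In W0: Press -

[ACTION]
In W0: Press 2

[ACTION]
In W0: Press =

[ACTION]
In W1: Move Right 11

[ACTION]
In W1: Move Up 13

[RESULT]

                                    
                  ┏━━━━━━━━━━━━━━━━━
                  ┃ Calculator      
       ┏━━━━━━━━━━━━━━━━━━━━━━━━━━━━
       ┃ MapNavigator               
       ┠────────────────────────────
       ┃                            
       ┃                            
       ┃                            
       ┃                            
       ┃                            
       ┃...............@......      
       ┃......................      
       ┃^.....................      
       ┃......................      
       ┃^....♣................      
       ┗━━━━━━━━━━━━━━━━━━━━━━━━━━━━
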